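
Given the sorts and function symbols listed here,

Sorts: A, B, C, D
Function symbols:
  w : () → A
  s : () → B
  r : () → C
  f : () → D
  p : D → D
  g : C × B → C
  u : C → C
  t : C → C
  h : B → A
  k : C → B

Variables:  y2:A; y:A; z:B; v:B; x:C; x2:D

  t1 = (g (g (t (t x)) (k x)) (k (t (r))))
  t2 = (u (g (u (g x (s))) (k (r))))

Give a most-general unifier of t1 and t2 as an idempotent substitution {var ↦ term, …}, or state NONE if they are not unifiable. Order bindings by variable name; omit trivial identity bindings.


NONE (not unifiable)

head clash or occurs-check failure — not unifiable


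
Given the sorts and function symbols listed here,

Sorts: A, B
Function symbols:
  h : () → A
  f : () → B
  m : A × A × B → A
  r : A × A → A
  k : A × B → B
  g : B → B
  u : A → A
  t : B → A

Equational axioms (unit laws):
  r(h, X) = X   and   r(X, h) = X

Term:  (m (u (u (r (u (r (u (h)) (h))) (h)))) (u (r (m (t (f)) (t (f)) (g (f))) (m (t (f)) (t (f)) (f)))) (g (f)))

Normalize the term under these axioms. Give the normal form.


1. (m (u (u (r (u (r (u (h)) (h))) (h)))) (u (r (m (t (f)) (t (f)) (g (f))) (m (t (f)) (t (f)) (f)))) (g (f)))  →  (m (u (u (u (r (u (h)) (h))))) (u (r (m (t (f)) (t (f)) (g (f))) (m (t (f)) (t (f)) (f)))) (g (f)))
2. (m (u (u (u (r (u (h)) (h))))) (u (r (m (t (f)) (t (f)) (g (f))) (m (t (f)) (t (f)) (f)))) (g (f)))  →  (m (u (u (u (u (h))))) (u (r (m (t (f)) (t (f)) (g (f))) (m (t (f)) (t (f)) (f)))) (g (f)))

normal form = (m (u (u (u (u (h))))) (u (r (m (t (f)) (t (f)) (g (f))) (m (t (f)) (t (f)) (f)))) (g (f)))


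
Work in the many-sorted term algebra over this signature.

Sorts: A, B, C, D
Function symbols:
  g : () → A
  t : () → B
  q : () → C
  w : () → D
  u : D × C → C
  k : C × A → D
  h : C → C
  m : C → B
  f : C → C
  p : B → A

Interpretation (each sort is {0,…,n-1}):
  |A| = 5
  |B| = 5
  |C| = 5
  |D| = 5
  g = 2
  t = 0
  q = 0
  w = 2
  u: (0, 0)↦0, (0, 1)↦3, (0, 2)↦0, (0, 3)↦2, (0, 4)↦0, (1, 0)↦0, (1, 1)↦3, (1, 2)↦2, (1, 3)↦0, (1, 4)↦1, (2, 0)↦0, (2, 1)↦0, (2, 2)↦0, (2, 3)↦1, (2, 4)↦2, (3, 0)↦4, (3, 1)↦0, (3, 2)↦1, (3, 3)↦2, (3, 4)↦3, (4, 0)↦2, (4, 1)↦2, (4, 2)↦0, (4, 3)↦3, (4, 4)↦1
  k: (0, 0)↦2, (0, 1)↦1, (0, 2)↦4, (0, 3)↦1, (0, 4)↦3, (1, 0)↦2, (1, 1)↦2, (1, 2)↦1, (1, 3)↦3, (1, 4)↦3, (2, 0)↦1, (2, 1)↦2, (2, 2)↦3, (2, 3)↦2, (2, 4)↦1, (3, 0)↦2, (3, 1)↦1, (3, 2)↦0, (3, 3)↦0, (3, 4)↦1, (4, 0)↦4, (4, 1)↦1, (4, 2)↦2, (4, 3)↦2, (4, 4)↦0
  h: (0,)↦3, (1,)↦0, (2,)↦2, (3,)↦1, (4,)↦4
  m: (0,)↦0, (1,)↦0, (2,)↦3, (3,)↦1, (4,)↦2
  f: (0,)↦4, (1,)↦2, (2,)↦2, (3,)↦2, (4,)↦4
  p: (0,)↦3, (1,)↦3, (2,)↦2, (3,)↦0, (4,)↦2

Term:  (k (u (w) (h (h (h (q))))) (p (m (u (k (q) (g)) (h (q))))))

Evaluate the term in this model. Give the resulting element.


value = 1

  w = 2
  q = 0
  (h (q)) = h(0,) = 3
  (h (h (q))) = h(3,) = 1
  (h (h (h (q)))) = h(1,) = 0
  (u (w) (h (h (h (q))))) = u(2, 0) = 0
  q = 0
  g = 2
  (k (q) (g)) = k(0, 2) = 4
  q = 0
  (h (q)) = h(0,) = 3
  (u (k (q) (g)) (h (q))) = u(4, 3) = 3
  (m (u (k (q) (g)) (h (q)))) = m(3,) = 1
  (p (m (u (k (q) (g)) (h (q))))) = p(1,) = 3
  (k (u (w) (h (h (h (q))))) (p (m (u (k (q) (g)) (h (q)))))) = k(0, 3) = 1


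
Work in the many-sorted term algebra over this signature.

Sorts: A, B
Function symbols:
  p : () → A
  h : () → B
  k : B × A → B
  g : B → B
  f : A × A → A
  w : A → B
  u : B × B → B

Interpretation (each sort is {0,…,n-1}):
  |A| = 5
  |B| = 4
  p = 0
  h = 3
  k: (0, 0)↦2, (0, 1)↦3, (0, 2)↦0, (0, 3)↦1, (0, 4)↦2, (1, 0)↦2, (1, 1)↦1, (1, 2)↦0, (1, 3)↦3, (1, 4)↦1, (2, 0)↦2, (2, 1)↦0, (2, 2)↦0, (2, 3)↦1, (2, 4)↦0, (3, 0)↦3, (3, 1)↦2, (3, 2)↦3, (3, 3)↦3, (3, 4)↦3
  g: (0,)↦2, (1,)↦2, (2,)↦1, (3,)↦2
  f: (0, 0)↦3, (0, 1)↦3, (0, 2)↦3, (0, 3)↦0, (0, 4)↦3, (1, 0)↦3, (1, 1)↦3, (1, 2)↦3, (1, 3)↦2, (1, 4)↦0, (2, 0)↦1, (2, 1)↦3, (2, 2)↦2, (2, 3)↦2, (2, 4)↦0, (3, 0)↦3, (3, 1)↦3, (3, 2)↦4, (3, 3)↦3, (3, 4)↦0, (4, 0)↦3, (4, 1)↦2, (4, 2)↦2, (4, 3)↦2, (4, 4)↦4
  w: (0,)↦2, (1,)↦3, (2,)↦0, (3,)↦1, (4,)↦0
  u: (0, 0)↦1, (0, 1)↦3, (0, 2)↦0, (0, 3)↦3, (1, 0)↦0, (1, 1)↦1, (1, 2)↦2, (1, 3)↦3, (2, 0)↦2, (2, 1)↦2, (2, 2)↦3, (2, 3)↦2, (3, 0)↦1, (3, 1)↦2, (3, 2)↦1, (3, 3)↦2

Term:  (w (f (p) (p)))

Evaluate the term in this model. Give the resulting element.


value = 1

  p = 0
  p = 0
  (f (p) (p)) = f(0, 0) = 3
  (w (f (p) (p))) = w(3,) = 1


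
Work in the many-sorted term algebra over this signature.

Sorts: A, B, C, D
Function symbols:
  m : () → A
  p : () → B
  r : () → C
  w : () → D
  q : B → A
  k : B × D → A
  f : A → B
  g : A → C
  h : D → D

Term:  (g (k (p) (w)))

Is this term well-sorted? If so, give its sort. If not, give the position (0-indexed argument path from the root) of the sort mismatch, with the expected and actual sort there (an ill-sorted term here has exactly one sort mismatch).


well-sorted; sort = C

    (p) : B
    (w) : D
  (k (p) (w)) : A
(g (k (p) (w))) : C


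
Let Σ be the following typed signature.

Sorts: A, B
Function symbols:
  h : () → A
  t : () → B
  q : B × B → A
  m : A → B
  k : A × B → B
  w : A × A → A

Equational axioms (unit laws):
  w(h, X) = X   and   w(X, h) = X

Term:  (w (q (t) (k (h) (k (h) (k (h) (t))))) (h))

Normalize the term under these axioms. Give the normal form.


normal form = (q (t) (k (h) (k (h) (k (h) (t)))))

1. (w (q (t) (k (h) (k (h) (k (h) (t))))) (h))  →  (q (t) (k (h) (k (h) (k (h) (t)))))


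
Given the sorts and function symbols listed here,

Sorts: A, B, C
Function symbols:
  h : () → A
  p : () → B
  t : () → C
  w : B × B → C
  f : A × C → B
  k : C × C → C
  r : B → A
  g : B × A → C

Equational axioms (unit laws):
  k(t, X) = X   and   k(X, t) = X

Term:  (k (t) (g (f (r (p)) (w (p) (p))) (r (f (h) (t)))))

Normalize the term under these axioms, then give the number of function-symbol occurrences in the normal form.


size = 11

1. (k (t) (g (f (r (p)) (w (p) (p))) (r (f (h) (t)))))  →  (g (f (r (p)) (w (p) (p))) (r (f (h) (t))))
normal form: (g (f (r (p)) (w (p) (p))) (r (f (h) (t))))


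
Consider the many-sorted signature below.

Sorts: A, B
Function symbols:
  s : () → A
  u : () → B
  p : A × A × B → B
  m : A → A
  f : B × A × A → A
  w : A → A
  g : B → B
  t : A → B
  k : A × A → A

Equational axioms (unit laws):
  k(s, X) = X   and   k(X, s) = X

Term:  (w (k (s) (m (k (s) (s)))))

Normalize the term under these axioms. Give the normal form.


1. (w (k (s) (m (k (s) (s)))))  →  (w (m (k (s) (s))))
2. (w (m (k (s) (s))))  →  (w (m (s)))

normal form = (w (m (s)))


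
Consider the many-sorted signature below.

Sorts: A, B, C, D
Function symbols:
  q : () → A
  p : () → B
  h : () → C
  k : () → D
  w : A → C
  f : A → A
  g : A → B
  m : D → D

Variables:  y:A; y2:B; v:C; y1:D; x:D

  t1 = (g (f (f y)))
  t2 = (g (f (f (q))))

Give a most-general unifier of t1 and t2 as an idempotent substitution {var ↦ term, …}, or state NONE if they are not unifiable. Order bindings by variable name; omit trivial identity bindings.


{y ↦ (q)}


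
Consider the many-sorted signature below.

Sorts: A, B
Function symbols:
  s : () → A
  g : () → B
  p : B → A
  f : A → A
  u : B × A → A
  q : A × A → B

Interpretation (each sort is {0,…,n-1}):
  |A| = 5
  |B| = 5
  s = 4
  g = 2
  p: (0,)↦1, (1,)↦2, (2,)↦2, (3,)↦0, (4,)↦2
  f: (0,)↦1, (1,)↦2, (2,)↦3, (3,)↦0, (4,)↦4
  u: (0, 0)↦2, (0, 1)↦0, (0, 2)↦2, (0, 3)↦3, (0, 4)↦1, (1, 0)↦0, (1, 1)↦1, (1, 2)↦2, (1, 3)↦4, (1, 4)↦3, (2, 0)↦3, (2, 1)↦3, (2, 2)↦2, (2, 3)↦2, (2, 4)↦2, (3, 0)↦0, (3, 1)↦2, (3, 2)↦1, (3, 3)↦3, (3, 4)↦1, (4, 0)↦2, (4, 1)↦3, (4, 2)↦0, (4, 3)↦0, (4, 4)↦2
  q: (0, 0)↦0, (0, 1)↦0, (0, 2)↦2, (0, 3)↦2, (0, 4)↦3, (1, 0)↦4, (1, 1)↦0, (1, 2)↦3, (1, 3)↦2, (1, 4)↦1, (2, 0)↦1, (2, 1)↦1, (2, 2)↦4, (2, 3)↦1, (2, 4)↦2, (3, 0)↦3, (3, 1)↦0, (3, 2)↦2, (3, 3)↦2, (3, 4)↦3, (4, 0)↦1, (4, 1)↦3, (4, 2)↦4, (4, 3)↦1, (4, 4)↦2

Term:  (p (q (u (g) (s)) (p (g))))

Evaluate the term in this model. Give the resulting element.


  g = 2
  s = 4
  (u (g) (s)) = u(2, 4) = 2
  g = 2
  (p (g)) = p(2,) = 2
  (q (u (g) (s)) (p (g))) = q(2, 2) = 4
  (p (q (u (g) (s)) (p (g)))) = p(4,) = 2

value = 2


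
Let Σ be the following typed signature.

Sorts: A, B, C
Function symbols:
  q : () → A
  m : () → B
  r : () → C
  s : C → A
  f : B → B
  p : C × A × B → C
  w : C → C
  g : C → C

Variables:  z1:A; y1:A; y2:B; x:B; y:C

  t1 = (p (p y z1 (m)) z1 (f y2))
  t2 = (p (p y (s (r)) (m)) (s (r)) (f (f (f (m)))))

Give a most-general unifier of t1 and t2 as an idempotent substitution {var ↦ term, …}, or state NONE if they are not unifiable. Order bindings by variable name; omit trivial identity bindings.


{y2 ↦ (f (f (m))), z1 ↦ (s (r))}


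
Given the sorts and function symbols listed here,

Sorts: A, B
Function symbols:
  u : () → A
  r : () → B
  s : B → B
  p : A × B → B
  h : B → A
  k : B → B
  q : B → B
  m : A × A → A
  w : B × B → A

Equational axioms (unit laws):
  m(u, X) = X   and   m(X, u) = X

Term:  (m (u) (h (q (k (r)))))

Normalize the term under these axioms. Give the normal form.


1. (m (u) (h (q (k (r)))))  →  (h (q (k (r))))

normal form = (h (q (k (r))))


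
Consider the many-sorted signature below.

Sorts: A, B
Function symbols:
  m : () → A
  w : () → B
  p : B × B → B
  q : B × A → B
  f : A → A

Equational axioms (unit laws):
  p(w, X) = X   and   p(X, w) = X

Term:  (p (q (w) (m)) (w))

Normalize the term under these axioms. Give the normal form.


normal form = (q (w) (m))

1. (p (q (w) (m)) (w))  →  (q (w) (m))


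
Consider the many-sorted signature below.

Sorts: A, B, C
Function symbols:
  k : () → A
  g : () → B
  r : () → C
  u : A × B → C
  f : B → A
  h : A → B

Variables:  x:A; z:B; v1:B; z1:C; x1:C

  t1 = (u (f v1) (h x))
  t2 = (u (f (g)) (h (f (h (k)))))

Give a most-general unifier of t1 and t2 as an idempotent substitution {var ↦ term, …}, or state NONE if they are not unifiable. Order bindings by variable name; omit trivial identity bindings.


{v1 ↦ (g), x ↦ (f (h (k)))}


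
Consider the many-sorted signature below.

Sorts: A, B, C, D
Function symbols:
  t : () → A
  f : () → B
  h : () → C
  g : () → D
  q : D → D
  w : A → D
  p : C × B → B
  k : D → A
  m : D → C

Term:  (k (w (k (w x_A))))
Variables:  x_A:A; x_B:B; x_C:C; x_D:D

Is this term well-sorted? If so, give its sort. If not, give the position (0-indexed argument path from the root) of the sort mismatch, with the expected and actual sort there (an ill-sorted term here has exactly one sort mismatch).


        x_A : A
      (w x_A) : D
    (k (w x_A)) : A
  (w (k (w x_A))) : D
(k (w (k (w x_A)))) : A

well-sorted; sort = A


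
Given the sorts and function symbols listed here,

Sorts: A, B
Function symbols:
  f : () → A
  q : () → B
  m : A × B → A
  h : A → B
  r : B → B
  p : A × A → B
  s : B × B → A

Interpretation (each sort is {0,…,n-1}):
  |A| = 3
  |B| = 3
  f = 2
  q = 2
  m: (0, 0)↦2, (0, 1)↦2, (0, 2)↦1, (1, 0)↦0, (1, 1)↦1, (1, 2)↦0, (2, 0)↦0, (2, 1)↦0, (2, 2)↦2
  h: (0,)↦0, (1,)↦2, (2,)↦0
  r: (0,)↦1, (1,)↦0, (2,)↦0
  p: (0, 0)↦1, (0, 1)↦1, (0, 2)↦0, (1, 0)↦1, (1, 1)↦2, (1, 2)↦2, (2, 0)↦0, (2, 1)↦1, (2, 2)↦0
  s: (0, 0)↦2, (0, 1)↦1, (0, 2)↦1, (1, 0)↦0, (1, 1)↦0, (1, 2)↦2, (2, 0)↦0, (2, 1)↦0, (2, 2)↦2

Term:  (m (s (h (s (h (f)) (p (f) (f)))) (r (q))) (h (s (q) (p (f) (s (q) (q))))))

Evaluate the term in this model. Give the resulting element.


value = 0

  f = 2
  (h (f)) = h(2,) = 0
  f = 2
  f = 2
  (p (f) (f)) = p(2, 2) = 0
  (s (h (f)) (p (f) (f))) = s(0, 0) = 2
  (h (s (h (f)) (p (f) (f)))) = h(2,) = 0
  q = 2
  (r (q)) = r(2,) = 0
  (s (h (s (h (f)) (p (f) (f)))) (r (q))) = s(0, 0) = 2
  q = 2
  f = 2
  q = 2
  q = 2
  (s (q) (q)) = s(2, 2) = 2
  (p (f) (s (q) (q))) = p(2, 2) = 0
  (s (q) (p (f) (s (q) (q)))) = s(2, 0) = 0
  (h (s (q) (p (f) (s (q) (q))))) = h(0,) = 0
  (m (s (h (s (h (f)) (p (f) (f)))) (r (q))) (h (s (q) (p (f) (s (q) (q)))))) = m(2, 0) = 0


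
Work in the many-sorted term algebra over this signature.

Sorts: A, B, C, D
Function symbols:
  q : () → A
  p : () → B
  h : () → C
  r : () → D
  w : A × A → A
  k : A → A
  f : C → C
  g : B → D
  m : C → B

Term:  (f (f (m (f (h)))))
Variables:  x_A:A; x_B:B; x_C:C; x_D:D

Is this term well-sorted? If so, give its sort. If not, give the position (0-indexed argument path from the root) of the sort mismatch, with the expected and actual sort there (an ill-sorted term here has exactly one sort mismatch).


ill-sorted at position [0, 0]: expected C, got B

        (h) : C
      (f (h)) : C
    (m (f (h))) : B
  (f (m (f (h)))) : ✗ arg 0 at [0, 0] has sort B, expected C


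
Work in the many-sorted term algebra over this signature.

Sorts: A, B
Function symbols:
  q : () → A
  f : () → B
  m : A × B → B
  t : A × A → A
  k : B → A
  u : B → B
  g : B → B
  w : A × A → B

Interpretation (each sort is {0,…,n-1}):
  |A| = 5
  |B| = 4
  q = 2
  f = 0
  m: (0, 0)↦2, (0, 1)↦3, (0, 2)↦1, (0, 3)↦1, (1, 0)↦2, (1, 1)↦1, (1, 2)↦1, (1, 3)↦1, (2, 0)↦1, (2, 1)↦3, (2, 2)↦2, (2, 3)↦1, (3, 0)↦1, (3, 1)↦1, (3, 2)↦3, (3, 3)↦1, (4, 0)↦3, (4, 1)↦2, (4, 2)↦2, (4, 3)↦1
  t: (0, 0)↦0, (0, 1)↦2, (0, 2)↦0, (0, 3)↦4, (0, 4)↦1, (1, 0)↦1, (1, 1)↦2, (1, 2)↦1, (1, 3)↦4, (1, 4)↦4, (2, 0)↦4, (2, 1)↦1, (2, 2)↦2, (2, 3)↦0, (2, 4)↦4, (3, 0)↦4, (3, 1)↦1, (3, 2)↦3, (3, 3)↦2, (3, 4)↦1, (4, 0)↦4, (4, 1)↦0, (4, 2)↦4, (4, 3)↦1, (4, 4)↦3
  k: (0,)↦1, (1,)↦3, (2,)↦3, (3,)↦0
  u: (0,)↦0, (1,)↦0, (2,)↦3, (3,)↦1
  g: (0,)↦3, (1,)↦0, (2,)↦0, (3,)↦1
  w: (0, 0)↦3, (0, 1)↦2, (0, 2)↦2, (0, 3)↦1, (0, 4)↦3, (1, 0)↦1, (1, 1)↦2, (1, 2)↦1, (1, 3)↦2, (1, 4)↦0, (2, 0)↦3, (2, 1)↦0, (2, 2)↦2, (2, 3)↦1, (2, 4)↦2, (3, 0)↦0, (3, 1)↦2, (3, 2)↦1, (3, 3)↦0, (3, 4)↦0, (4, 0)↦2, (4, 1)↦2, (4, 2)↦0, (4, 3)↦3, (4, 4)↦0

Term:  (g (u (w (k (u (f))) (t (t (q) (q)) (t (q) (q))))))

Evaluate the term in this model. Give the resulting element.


value = 3

  f = 0
  (u (f)) = u(0,) = 0
  (k (u (f))) = k(0,) = 1
  q = 2
  q = 2
  (t (q) (q)) = t(2, 2) = 2
  q = 2
  q = 2
  (t (q) (q)) = t(2, 2) = 2
  (t (t (q) (q)) (t (q) (q))) = t(2, 2) = 2
  (w (k (u (f))) (t (t (q) (q)) (t (q) (q)))) = w(1, 2) = 1
  (u (w (k (u (f))) (t (t (q) (q)) (t (q) (q))))) = u(1,) = 0
  (g (u (w (k (u (f))) (t (t (q) (q)) (t (q) (q)))))) = g(0,) = 3


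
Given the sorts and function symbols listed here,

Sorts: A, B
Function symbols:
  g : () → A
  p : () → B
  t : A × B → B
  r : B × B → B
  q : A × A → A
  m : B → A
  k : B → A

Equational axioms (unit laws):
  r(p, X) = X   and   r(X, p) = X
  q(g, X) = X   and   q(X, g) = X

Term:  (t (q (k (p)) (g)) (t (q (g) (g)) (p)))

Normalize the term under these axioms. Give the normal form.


normal form = (t (k (p)) (t (g) (p)))

1. (t (q (k (p)) (g)) (t (q (g) (g)) (p)))  →  (t (k (p)) (t (q (g) (g)) (p)))
2. (t (k (p)) (t (q (g) (g)) (p)))  →  (t (k (p)) (t (g) (p)))


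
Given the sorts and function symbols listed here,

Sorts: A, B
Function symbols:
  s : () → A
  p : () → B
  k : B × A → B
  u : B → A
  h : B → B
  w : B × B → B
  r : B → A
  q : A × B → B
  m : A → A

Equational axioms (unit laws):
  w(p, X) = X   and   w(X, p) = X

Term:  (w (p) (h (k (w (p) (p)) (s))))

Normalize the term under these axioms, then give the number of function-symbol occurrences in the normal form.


1. (w (p) (h (k (w (p) (p)) (s))))  →  (h (k (w (p) (p)) (s)))
2. (h (k (w (p) (p)) (s)))  →  (h (k (p) (s)))
normal form: (h (k (p) (s)))

size = 4


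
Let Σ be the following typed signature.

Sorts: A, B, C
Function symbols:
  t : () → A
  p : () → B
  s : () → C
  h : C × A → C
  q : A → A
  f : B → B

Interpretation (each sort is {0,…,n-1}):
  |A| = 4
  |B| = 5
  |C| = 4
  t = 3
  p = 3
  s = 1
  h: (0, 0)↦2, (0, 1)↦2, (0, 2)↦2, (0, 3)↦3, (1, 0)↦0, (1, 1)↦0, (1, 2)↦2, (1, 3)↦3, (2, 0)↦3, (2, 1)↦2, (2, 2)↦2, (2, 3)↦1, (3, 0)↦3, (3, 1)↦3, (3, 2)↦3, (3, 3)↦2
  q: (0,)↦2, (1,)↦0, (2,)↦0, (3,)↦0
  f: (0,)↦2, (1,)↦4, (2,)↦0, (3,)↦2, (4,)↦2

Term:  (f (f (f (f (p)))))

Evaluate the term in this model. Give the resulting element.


  p = 3
  (f (p)) = f(3,) = 2
  (f (f (p))) = f(2,) = 0
  (f (f (f (p)))) = f(0,) = 2
  (f (f (f (f (p))))) = f(2,) = 0

value = 0


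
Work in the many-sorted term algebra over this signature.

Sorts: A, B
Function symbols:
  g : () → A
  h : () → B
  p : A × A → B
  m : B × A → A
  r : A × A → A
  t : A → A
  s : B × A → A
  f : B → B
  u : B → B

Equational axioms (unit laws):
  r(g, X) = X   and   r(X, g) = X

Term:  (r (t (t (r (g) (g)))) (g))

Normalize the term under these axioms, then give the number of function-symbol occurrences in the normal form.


1. (r (t (t (r (g) (g)))) (g))  →  (t (t (r (g) (g))))
2. (t (t (r (g) (g))))  →  (t (t (g)))
normal form: (t (t (g)))

size = 3


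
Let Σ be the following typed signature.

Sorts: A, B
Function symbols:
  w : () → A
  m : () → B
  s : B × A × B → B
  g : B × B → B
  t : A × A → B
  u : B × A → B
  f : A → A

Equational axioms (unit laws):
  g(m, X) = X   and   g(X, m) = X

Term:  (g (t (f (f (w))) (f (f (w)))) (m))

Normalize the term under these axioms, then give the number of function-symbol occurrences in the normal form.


1. (g (t (f (f (w))) (f (f (w)))) (m))  →  (t (f (f (w))) (f (f (w))))
normal form: (t (f (f (w))) (f (f (w))))

size = 7


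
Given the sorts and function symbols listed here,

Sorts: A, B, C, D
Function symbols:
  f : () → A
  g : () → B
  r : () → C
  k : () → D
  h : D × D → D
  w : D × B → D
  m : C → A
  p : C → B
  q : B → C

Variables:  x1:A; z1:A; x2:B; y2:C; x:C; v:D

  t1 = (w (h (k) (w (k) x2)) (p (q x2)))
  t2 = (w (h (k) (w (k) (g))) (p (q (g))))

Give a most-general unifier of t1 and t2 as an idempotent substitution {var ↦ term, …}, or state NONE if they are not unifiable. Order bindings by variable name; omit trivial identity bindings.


{x2 ↦ (g)}


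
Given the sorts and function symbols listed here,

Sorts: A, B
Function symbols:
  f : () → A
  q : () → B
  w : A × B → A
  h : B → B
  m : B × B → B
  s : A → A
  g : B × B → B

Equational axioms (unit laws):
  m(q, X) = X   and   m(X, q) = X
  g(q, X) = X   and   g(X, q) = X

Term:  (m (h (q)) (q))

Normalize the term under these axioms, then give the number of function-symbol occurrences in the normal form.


size = 2

1. (m (h (q)) (q))  →  (h (q))
normal form: (h (q))


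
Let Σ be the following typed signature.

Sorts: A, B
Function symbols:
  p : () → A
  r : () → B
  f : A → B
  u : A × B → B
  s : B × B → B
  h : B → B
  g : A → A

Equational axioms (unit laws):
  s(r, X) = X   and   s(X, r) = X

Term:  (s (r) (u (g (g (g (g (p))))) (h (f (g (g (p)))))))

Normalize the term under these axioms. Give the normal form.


1. (s (r) (u (g (g (g (g (p))))) (h (f (g (g (p)))))))  →  (u (g (g (g (g (p))))) (h (f (g (g (p))))))

normal form = (u (g (g (g (g (p))))) (h (f (g (g (p))))))


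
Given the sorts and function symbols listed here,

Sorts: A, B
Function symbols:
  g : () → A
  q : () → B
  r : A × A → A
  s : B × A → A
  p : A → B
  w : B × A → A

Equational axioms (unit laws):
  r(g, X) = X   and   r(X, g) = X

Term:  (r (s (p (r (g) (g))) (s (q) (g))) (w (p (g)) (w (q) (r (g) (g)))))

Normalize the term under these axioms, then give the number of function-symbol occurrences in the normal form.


size = 13

1. (r (s (p (r (g) (g))) (s (q) (g))) (w (p (g)) (w (q) (r (g) (g)))))  →  (r (s (p (g)) (s (q) (g))) (w (p (g)) (w (q) (r (g) (g)))))
2. (r (s (p (g)) (s (q) (g))) (w (p (g)) (w (q) (r (g) (g)))))  →  (r (s (p (g)) (s (q) (g))) (w (p (g)) (w (q) (g))))
normal form: (r (s (p (g)) (s (q) (g))) (w (p (g)) (w (q) (g))))


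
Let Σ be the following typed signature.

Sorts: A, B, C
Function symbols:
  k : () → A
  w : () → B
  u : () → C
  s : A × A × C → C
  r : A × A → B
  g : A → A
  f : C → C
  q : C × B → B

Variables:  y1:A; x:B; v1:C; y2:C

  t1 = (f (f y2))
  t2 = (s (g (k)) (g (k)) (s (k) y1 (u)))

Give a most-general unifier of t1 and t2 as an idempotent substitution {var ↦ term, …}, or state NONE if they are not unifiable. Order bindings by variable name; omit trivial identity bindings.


head clash or occurs-check failure — not unifiable

NONE (not unifiable)


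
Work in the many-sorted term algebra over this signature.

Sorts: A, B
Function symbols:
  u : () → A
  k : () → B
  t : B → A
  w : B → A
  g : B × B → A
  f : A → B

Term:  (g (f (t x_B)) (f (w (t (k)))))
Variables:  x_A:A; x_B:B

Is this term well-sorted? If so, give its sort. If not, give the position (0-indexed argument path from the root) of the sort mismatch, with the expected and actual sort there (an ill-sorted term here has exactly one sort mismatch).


      x_B : B
    (t x_B) : A
  (f (t x_B)) : B
        (k) : B
      (t (k)) : A
    (w (t (k))) : ✗ arg 0 at [1, 0, 0] has sort A, expected B

ill-sorted at position [1, 0, 0]: expected B, got A


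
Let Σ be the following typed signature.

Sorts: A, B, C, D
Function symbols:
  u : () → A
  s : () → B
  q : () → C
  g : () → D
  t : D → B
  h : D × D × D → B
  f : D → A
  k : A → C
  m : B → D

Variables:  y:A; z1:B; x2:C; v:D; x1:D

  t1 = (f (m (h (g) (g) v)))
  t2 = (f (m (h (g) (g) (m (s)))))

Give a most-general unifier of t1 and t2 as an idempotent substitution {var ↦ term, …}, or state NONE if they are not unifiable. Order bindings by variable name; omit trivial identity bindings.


{v ↦ (m (s))}


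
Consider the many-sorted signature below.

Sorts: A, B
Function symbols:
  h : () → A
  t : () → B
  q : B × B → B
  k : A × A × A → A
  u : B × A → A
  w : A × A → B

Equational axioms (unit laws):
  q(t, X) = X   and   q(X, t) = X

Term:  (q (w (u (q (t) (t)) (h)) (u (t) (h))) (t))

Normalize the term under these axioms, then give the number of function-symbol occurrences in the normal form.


size = 7

1. (q (w (u (q (t) (t)) (h)) (u (t) (h))) (t))  →  (w (u (q (t) (t)) (h)) (u (t) (h)))
2. (w (u (q (t) (t)) (h)) (u (t) (h)))  →  (w (u (t) (h)) (u (t) (h)))
normal form: (w (u (t) (h)) (u (t) (h)))


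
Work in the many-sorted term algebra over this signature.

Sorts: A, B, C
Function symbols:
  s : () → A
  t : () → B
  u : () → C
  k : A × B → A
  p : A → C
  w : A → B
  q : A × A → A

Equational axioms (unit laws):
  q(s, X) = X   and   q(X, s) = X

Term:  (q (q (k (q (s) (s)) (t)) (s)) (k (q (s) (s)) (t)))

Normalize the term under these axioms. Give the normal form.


1. (q (q (k (q (s) (s)) (t)) (s)) (k (q (s) (s)) (t)))  →  (q (k (q (s) (s)) (t)) (k (q (s) (s)) (t)))
2. (q (k (q (s) (s)) (t)) (k (q (s) (s)) (t)))  →  (q (k (s) (t)) (k (q (s) (s)) (t)))
3. (q (k (s) (t)) (k (q (s) (s)) (t)))  →  (q (k (s) (t)) (k (s) (t)))

normal form = (q (k (s) (t)) (k (s) (t)))


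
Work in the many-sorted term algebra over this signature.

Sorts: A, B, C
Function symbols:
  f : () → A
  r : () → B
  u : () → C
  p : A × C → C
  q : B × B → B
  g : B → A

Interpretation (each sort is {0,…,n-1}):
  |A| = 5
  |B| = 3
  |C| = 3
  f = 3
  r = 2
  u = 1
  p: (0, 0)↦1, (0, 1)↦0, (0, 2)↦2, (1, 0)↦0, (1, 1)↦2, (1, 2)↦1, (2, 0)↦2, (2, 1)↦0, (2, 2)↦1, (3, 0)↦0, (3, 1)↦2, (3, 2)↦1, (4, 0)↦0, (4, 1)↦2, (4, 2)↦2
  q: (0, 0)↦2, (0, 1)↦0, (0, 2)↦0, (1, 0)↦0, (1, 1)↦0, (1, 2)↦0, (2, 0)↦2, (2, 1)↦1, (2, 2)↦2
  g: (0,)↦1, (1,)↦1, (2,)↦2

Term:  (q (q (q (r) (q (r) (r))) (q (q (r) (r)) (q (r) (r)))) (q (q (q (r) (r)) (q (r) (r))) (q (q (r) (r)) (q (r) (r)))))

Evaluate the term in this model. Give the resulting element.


value = 2

  r = 2
  r = 2
  r = 2
  (q (r) (r)) = q(2, 2) = 2
  (q (r) (q (r) (r))) = q(2, 2) = 2
  r = 2
  r = 2
  (q (r) (r)) = q(2, 2) = 2
  r = 2
  r = 2
  (q (r) (r)) = q(2, 2) = 2
  (q (q (r) (r)) (q (r) (r))) = q(2, 2) = 2
  (q (q (r) (q (r) (r))) (q (q (r) (r)) (q (r) (r)))) = q(2, 2) = 2
  r = 2
  r = 2
  (q (r) (r)) = q(2, 2) = 2
  r = 2
  r = 2
  (q (r) (r)) = q(2, 2) = 2
  (q (q (r) (r)) (q (r) (r))) = q(2, 2) = 2
  r = 2
  r = 2
  (q (r) (r)) = q(2, 2) = 2
  r = 2
  r = 2
  (q (r) (r)) = q(2, 2) = 2
  (q (q (r) (r)) (q (r) (r))) = q(2, 2) = 2
  (q (q (q (r) (r)) (q (r) (r))) (q (q (r) (r)) (q (r) (r)))) = q(2, 2) = 2
  (q (q (q (r) (q (r) (r))) (q (q (r) (r)) (q (r) (r)))) (q (q (q (r) (r)) (q (r) (r))) (q (q (r) (r)) (q (r) (r))))) = q(2, 2) = 2


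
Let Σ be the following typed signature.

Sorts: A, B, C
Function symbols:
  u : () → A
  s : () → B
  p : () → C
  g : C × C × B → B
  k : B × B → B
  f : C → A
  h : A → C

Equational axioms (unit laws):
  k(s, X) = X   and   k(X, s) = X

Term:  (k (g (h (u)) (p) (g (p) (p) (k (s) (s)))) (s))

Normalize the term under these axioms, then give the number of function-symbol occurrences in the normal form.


1. (k (g (h (u)) (p) (g (p) (p) (k (s) (s)))) (s))  →  (g (h (u)) (p) (g (p) (p) (k (s) (s))))
2. (g (h (u)) (p) (g (p) (p) (k (s) (s))))  →  (g (h (u)) (p) (g (p) (p) (s)))
normal form: (g (h (u)) (p) (g (p) (p) (s)))

size = 8


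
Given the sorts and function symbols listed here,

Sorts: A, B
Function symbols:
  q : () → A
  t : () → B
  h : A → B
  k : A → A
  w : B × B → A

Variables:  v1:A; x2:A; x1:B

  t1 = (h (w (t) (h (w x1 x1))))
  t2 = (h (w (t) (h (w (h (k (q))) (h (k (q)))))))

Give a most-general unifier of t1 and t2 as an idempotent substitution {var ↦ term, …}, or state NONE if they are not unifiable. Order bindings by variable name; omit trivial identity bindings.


{x1 ↦ (h (k (q)))}


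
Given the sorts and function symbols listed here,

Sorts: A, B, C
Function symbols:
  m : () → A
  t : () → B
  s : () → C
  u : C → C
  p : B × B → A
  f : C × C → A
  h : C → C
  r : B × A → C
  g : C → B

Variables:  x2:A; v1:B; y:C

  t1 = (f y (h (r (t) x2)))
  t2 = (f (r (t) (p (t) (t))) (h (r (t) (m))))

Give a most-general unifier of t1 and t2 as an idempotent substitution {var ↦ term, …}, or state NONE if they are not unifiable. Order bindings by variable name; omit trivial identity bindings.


{x2 ↦ (m), y ↦ (r (t) (p (t) (t)))}


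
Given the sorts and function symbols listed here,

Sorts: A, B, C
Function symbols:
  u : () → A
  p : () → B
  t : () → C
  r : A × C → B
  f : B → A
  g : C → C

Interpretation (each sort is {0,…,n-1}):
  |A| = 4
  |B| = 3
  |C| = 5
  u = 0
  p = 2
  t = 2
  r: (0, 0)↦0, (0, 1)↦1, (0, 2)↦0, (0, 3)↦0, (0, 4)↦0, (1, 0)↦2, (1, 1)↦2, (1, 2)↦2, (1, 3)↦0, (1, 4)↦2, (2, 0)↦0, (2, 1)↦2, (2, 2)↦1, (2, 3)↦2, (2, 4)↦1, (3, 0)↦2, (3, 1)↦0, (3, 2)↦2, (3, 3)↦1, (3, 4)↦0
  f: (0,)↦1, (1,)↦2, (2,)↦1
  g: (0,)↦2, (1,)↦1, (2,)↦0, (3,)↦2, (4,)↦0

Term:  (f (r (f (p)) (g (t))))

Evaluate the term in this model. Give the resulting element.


  p = 2
  (f (p)) = f(2,) = 1
  t = 2
  (g (t)) = g(2,) = 0
  (r (f (p)) (g (t))) = r(1, 0) = 2
  (f (r (f (p)) (g (t)))) = f(2,) = 1

value = 1


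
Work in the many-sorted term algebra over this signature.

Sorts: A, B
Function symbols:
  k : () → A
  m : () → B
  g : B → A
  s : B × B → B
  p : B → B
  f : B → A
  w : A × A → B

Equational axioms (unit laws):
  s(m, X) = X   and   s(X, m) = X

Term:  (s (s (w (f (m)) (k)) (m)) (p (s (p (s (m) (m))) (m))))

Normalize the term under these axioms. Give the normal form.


normal form = (s (w (f (m)) (k)) (p (p (m))))

1. (s (s (w (f (m)) (k)) (m)) (p (s (p (s (m) (m))) (m))))  →  (s (w (f (m)) (k)) (p (s (p (s (m) (m))) (m))))
2. (s (w (f (m)) (k)) (p (s (p (s (m) (m))) (m))))  →  (s (w (f (m)) (k)) (p (p (s (m) (m)))))
3. (s (w (f (m)) (k)) (p (p (s (m) (m)))))  →  (s (w (f (m)) (k)) (p (p (m))))


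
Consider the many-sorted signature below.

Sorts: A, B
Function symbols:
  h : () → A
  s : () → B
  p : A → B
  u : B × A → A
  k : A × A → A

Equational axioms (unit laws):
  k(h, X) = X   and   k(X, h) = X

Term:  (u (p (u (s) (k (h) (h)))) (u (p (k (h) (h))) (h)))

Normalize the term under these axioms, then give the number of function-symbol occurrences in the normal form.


size = 9

1. (u (p (u (s) (k (h) (h)))) (u (p (k (h) (h))) (h)))  →  (u (p (u (s) (h))) (u (p (k (h) (h))) (h)))
2. (u (p (u (s) (h))) (u (p (k (h) (h))) (h)))  →  (u (p (u (s) (h))) (u (p (h)) (h)))
normal form: (u (p (u (s) (h))) (u (p (h)) (h)))


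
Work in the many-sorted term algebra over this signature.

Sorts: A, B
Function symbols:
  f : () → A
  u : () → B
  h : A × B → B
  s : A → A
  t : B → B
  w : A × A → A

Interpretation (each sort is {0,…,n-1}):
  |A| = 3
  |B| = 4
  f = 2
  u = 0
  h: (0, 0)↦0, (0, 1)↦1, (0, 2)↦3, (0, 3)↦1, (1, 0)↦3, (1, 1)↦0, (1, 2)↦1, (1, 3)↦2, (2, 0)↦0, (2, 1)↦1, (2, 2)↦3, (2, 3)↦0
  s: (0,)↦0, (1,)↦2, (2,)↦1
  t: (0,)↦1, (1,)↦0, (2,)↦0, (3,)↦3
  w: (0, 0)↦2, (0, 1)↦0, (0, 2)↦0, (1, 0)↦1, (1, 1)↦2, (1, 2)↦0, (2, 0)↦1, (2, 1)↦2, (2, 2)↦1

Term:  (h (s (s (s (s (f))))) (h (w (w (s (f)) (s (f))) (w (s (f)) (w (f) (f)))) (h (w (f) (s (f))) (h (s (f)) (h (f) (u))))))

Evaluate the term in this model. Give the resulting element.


  f = 2
  (s (f)) = s(2,) = 1
  (s (s (f))) = s(1,) = 2
  (s (s (s (f)))) = s(2,) = 1
  (s (s (s (s (f))))) = s(1,) = 2
  f = 2
  (s (f)) = s(2,) = 1
  f = 2
  (s (f)) = s(2,) = 1
  (w (s (f)) (s (f))) = w(1, 1) = 2
  f = 2
  (s (f)) = s(2,) = 1
  f = 2
  f = 2
  (w (f) (f)) = w(2, 2) = 1
  (w (s (f)) (w (f) (f))) = w(1, 1) = 2
  (w (w (s (f)) (s (f))) (w (s (f)) (w (f) (f)))) = w(2, 2) = 1
  f = 2
  f = 2
  (s (f)) = s(2,) = 1
  (w (f) (s (f))) = w(2, 1) = 2
  f = 2
  (s (f)) = s(2,) = 1
  f = 2
  u = 0
  (h (f) (u)) = h(2, 0) = 0
  (h (s (f)) (h (f) (u))) = h(1, 0) = 3
  (h (w (f) (s (f))) (h (s (f)) (h (f) (u)))) = h(2, 3) = 0
  (h (w (w (s (f)) (s (f))) (w (s (f)) (w (f) (f)))) (h (w (f) (s (f))) (h (s (f)) (h (f) (u))))) = h(1, 0) = 3
  (h (s (s (s (s (f))))) (h (w (w (s (f)) (s (f))) (w (s (f)) (w (f) (f)))) (h (w (f) (s (f))) (h (s (f)) (h (f) (u)))))) = h(2, 3) = 0

value = 0


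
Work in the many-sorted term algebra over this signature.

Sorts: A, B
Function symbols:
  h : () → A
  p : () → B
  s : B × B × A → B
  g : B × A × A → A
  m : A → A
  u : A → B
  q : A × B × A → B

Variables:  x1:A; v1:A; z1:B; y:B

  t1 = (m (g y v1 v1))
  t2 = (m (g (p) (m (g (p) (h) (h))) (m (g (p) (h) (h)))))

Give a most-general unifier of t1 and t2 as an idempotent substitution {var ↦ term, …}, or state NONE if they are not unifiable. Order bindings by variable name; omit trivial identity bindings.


{v1 ↦ (m (g (p) (h) (h))), y ↦ (p)}


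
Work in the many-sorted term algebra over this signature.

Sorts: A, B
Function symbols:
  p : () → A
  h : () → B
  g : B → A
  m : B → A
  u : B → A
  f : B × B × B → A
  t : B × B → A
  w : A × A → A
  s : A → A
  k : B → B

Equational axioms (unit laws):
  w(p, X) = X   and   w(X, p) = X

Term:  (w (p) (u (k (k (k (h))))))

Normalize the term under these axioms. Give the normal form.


1. (w (p) (u (k (k (k (h))))))  →  (u (k (k (k (h)))))

normal form = (u (k (k (k (h)))))


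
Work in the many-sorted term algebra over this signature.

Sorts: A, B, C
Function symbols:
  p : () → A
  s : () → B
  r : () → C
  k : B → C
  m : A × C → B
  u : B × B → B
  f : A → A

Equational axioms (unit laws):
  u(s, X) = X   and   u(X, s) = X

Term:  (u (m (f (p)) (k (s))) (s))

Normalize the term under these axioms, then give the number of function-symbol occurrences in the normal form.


size = 5

1. (u (m (f (p)) (k (s))) (s))  →  (m (f (p)) (k (s)))
normal form: (m (f (p)) (k (s)))


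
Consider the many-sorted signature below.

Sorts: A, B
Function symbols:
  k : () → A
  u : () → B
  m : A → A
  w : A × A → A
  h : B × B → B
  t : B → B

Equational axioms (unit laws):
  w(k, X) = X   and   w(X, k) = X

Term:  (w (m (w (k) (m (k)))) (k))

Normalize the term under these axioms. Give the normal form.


1. (w (m (w (k) (m (k)))) (k))  →  (m (w (k) (m (k))))
2. (m (w (k) (m (k))))  →  (m (m (k)))

normal form = (m (m (k)))


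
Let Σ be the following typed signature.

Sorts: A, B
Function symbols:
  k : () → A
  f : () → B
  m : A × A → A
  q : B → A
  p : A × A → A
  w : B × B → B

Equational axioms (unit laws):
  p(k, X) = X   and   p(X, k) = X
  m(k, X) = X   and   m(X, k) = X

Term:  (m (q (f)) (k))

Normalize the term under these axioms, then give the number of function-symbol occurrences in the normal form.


1. (m (q (f)) (k))  →  (q (f))
normal form: (q (f))

size = 2


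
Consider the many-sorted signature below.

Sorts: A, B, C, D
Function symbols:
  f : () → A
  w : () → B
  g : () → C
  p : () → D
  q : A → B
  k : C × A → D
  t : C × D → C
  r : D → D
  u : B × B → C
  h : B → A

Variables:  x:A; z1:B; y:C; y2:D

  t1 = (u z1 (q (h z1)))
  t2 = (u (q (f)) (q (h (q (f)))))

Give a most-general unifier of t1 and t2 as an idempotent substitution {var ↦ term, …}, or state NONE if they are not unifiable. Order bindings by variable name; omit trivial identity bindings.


{z1 ↦ (q (f))}


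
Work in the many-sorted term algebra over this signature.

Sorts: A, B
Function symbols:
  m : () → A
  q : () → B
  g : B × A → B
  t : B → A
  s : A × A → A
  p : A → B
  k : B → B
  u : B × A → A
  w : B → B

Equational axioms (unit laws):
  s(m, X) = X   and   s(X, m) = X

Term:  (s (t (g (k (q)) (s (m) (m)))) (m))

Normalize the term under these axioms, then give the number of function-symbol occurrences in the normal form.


1. (s (t (g (k (q)) (s (m) (m)))) (m))  →  (t (g (k (q)) (s (m) (m))))
2. (t (g (k (q)) (s (m) (m))))  →  (t (g (k (q)) (m)))
normal form: (t (g (k (q)) (m)))

size = 5


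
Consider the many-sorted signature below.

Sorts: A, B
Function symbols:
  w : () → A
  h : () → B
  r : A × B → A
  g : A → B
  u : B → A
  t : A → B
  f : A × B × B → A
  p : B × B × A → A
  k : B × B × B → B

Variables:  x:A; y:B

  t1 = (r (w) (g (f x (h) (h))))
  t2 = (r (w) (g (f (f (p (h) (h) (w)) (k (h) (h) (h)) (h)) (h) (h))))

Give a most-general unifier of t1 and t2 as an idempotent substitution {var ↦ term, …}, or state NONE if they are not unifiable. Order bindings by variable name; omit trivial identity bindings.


{x ↦ (f (p (h) (h) (w)) (k (h) (h) (h)) (h))}


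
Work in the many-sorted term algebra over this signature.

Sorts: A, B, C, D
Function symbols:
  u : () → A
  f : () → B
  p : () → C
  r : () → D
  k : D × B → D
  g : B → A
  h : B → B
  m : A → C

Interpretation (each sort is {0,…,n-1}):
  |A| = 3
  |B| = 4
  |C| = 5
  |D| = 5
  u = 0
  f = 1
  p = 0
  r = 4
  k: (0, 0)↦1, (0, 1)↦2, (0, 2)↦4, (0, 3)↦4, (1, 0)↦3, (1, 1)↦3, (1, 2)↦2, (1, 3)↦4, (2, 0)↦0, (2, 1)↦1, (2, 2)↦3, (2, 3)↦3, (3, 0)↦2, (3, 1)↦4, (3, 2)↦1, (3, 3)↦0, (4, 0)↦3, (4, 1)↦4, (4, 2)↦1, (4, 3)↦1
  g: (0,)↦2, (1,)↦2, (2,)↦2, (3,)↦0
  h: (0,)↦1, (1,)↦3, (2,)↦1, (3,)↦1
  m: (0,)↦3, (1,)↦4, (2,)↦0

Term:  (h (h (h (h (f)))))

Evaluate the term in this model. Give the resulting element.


value = 1

  f = 1
  (h (f)) = h(1,) = 3
  (h (h (f))) = h(3,) = 1
  (h (h (h (f)))) = h(1,) = 3
  (h (h (h (h (f))))) = h(3,) = 1


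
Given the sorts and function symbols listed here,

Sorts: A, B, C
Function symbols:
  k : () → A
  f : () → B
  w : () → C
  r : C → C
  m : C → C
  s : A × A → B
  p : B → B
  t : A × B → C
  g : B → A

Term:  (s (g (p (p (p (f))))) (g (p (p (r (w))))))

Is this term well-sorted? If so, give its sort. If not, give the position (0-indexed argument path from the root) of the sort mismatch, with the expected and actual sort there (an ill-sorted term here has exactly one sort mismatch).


          (f) : B
        (p (f)) : B
      (p (p (f))) : B
    (p (p (p (f)))) : B
  (g (p (p (p (f))))) : A
          (w) : C
        (r (w)) : C
      (p (r (w))) : ✗ arg 0 at [1, 0, 0, 0] has sort C, expected B

ill-sorted at position [1, 0, 0, 0]: expected B, got C


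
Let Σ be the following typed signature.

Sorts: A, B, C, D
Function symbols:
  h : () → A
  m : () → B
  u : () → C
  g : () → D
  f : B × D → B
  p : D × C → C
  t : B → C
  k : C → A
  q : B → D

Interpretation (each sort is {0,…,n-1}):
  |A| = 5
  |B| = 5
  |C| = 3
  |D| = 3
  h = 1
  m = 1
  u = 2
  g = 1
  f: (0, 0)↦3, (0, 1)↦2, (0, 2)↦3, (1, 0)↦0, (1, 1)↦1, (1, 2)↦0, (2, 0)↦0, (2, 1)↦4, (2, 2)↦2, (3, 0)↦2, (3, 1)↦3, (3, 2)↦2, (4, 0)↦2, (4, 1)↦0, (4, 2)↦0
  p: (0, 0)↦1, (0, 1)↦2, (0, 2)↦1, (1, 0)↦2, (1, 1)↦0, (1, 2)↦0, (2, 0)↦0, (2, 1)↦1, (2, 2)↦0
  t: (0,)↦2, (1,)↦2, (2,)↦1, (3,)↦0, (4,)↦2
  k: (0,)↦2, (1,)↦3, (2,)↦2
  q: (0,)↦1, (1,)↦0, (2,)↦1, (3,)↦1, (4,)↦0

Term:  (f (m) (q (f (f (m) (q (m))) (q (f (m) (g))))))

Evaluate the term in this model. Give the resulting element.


value = 1

  m = 1
  m = 1
  m = 1
  (q (m)) = q(1,) = 0
  (f (m) (q (m))) = f(1, 0) = 0
  m = 1
  g = 1
  (f (m) (g)) = f(1, 1) = 1
  (q (f (m) (g))) = q(1,) = 0
  (f (f (m) (q (m))) (q (f (m) (g)))) = f(0, 0) = 3
  (q (f (f (m) (q (m))) (q (f (m) (g))))) = q(3,) = 1
  (f (m) (q (f (f (m) (q (m))) (q (f (m) (g)))))) = f(1, 1) = 1


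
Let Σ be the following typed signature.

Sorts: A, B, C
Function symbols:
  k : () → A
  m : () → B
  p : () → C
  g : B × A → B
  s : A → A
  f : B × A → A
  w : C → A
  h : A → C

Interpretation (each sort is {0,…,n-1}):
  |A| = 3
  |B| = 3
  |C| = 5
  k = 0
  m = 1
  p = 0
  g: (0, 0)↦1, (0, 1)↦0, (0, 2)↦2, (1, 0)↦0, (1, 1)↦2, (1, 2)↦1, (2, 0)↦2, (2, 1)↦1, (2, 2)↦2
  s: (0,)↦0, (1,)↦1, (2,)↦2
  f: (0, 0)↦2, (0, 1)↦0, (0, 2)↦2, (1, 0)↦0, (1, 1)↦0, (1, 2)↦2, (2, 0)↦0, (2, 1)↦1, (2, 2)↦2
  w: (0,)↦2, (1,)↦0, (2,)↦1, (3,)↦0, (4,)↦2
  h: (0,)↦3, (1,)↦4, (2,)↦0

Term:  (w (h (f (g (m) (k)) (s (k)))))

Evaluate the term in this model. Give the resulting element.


  m = 1
  k = 0
  (g (m) (k)) = g(1, 0) = 0
  k = 0
  (s (k)) = s(0,) = 0
  (f (g (m) (k)) (s (k))) = f(0, 0) = 2
  (h (f (g (m) (k)) (s (k)))) = h(2,) = 0
  (w (h (f (g (m) (k)) (s (k))))) = w(0,) = 2

value = 2


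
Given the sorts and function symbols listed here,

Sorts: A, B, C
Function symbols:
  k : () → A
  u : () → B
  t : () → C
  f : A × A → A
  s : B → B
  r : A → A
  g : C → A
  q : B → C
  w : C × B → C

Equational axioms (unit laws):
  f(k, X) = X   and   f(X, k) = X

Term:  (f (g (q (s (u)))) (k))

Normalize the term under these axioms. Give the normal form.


1. (f (g (q (s (u)))) (k))  →  (g (q (s (u))))

normal form = (g (q (s (u))))


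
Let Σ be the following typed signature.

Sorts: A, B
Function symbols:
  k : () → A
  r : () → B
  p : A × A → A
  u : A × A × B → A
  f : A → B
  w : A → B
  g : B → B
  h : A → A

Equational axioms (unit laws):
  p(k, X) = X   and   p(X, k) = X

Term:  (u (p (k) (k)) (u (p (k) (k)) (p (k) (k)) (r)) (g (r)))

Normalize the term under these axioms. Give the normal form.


1. (u (p (k) (k)) (u (p (k) (k)) (p (k) (k)) (r)) (g (r)))  →  (u (k) (u (p (k) (k)) (p (k) (k)) (r)) (g (r)))
2. (u (k) (u (p (k) (k)) (p (k) (k)) (r)) (g (r)))  →  (u (k) (u (k) (p (k) (k)) (r)) (g (r)))
3. (u (k) (u (k) (p (k) (k)) (r)) (g (r)))  →  (u (k) (u (k) (k) (r)) (g (r)))

normal form = (u (k) (u (k) (k) (r)) (g (r)))
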